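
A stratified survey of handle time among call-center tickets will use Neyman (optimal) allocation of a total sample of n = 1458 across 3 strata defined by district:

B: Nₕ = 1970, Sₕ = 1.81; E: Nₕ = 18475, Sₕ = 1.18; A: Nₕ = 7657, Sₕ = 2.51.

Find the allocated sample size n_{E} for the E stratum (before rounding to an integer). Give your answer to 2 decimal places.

Neyman allocation: nₕ = n·NₕSₕ / Σⱼ NⱼSⱼ.
Σ NⱼSⱼ = 1970·1.81 + 18475·1.18 + 7657·2.51 = 44585.27.
n_{E} = 1458·18475·1.18 / 44585.27 = 712.91.

712.91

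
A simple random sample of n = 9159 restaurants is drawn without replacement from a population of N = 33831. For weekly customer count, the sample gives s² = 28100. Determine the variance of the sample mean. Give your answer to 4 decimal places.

Under SRS without replacement, Var(ȳ) = (1 − f)·s²/n with f = n/N = 9159/33831 = 0.27072803.
Var(ȳ) = (1 − 0.27072803)·28100/9159 = 0.72927197·3.0680205 = 2.2374214.

2.2374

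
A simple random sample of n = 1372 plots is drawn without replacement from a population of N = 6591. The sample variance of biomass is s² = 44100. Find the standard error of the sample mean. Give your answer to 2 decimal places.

Under SRS without replacement, Var(ȳ) = (1 − f)·s²/n with f = n/N = 1372/6591 = 0.20816265.
Var(ȳ) = (1 − 0.20816265)·44100/1372 = 0.79183735·32.142857 = 25.451915.
SE(ȳ) = √(25.451915) = 5.04.

5.04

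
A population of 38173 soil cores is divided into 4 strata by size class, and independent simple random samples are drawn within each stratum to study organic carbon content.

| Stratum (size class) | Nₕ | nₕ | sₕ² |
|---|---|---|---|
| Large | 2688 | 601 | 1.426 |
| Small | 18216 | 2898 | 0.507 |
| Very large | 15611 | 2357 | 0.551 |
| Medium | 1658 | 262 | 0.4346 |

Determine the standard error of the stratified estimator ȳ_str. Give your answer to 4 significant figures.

Var(ȳ_str) = Σₕ Wₕ²(1 − fₕ)sₕ²/nₕ with Wₕ = Nₕ/N, N = 38173.
Large: Wₕ = 0.07041626; term = 0.07041626²·(1 − 0.22358631)·1.426/601 = 9.1344874 × 10^-6.
Small: Wₕ = 0.47719592; term = 0.47719592²·(1 − 0.15909091)·0.507/2898 = 3.3500561 × 10^-5.
Very large: Wₕ = 0.40895397; term = 0.40895397²·(1 − 0.15098328)·0.551/2357 = 3.3193811 × 10^-5.
Medium: Wₕ = 0.04343384; term = 0.04343384²·(1 − 0.15802171)·0.4346/262 = 2.6347887 × 10^-6.
Sum = 7.8463648 × 10^-5.
SE = √(7.8463648 × 10^-5) = 0.008858.

0.008858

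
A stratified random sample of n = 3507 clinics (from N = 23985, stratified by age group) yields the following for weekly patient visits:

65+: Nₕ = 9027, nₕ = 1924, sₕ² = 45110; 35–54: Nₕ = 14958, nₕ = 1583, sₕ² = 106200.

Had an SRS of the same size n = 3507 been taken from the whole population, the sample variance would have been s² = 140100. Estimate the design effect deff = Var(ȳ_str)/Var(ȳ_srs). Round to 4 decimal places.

Var(ȳ_str) = Σ Wₕ²(1−fₕ)sₕ²/nₕ with Wₕ = Nₕ/23985:
  65+: (9027/23985)²·(1−1924/9027)·45110/1924 = 2.6132055
  35–54: (14958/23985)²·(1−1583/14958)·106200/1583 = 23.330899
  → Var(ȳ_str) = 25.944105.
Var(ȳ_srs) = (1 − 3507/23985)·140100/3507 = 34.107523.
deff = 25.944105 / 34.107523 = 0.7607.

0.7607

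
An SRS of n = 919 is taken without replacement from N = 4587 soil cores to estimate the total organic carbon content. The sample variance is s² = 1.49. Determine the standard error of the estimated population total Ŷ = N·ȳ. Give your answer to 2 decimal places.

165.16

Var(Ŷ) = N²·Var(ȳ) = N²·(1 − n/N)·s²/n.
f = 919/4587 = 0.20034881; Var(ȳ) = 0.79965119·1.49/919 = 0.0012964965.
Var(Ŷ) = 4587² · 0.0012964965 = 27279.024.
SE(Ŷ) = √(27279.024) = 165.16.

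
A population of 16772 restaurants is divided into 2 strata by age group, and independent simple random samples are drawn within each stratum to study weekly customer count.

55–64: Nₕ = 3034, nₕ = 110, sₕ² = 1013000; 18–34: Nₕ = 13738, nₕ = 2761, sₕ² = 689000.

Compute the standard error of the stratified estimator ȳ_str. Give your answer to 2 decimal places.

20.60

Var(ȳ_str) = Σₕ Wₕ²(1 − fₕ)sₕ²/nₕ with Wₕ = Nₕ/N, N = 16772.
55–64: Wₕ = 0.18089673; term = 0.18089673²·(1 − 0.03625577)·1013000/110 = 290.42901.
18–34: Wₕ = 0.81910327; term = 0.81910327²·(1 − 0.20097540)·689000/2761 = 133.77972.
Sum = 424.20873.
SE = √(424.20873) = 20.60.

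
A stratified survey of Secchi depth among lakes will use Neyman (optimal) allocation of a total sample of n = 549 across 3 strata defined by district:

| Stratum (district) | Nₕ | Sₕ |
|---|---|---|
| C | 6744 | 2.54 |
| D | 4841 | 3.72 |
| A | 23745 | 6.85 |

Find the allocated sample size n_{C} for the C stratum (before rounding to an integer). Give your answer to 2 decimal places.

Neyman allocation: nₕ = n·NₕSₕ / Σⱼ NⱼSⱼ.
Σ NⱼSⱼ = 6744·2.54 + 4841·3.72 + 23745·6.85 = 197791.53.
n_{C} = 549·6744·2.54 / 197791.53 = 47.55.

47.55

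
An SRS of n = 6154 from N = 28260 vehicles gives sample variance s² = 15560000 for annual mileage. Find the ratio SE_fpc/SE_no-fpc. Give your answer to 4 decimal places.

f = n/N = 6154/28260 = 0.21776362.
SE_no-fpc = √(s²/n) = 50.283564; SE_fpc = √((1−f)s²/n) = 44.47286.
Ratio = √(1−f) = 0.88444128.

0.8844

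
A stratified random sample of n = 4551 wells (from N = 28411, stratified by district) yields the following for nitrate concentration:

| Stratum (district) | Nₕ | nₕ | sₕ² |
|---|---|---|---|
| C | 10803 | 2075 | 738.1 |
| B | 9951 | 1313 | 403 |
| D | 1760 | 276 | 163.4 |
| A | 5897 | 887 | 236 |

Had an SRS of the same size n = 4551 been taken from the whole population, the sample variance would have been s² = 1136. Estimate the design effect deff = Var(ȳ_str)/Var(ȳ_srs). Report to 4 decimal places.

Var(ȳ_str) = Σ Wₕ²(1−fₕ)sₕ²/nₕ with Wₕ = Nₕ/28411:
  C: (10803/28411)²·(1−2075/10803)·738.1/2075 = 0.041551162
  B: (9951/28411)²·(1−1313/9951)·403/1313 = 0.032684903
  D: (1760/28411)²·(1−276/1760)·163.4/276 = 0.0019156515
  A: (5897/28411)²·(1−887/5897)·236/887 = 0.0097383235
  → Var(ȳ_str) = 0.08589004.
Var(ȳ_srs) = (1 − 4551/28411)·1136/4551 = 0.20963096.
deff = 0.08589004 / 0.20963096 = 0.4097.

0.4097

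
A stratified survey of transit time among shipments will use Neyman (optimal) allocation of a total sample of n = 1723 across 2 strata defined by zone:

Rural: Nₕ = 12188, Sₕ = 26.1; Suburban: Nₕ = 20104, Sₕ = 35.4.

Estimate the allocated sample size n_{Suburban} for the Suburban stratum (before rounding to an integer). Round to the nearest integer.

1191

Neyman allocation: nₕ = n·NₕSₕ / Σⱼ NⱼSⱼ.
Σ NⱼSⱼ = 12188·26.1 + 20104·35.4 = 1.0297884 × 10^6.
n_{Suburban} = 1723·20104·35.4 / (1.0297884 × 10^6) = 1191.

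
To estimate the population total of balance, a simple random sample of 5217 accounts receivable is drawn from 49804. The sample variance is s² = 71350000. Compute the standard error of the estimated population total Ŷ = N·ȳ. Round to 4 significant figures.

5.511 × 10^6

Var(Ŷ) = N²·Var(ȳ) = N²·(1 − n/N)·s²/n.
f = 5217/49804 = 0.10475062; Var(ȳ) = 0.89524938·71350000/5217 = 12243.827.
Var(Ŷ) = 49804² · 12243.827 = 3.0370059 × 10^13.
SE(Ŷ) = √(3.0370059 × 10^13) = 5.511 × 10^6.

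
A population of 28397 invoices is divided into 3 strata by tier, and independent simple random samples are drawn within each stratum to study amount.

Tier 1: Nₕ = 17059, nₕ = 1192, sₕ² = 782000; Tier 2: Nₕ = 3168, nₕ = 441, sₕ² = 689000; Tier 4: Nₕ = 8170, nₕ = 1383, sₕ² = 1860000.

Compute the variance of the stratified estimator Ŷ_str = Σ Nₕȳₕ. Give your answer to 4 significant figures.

Var(Ŷ_str) = Σₕ Nₕ²(1 − fₕ)sₕ²/nₕ.
Tier 1: 17059²·(1 − 1192/17059)·782000/1192 = 1.775738 × 10^11.
Tier 2: 3168²·(1 − 441/3168)·689000/441 = 1.3497426 × 10^10.
Tier 4: 8170²·(1 − 1383/8170)·1860000/1383 = 7.4574555 × 10^10.
Sum = 2.6564578 × 10^11.

2.656 × 10^11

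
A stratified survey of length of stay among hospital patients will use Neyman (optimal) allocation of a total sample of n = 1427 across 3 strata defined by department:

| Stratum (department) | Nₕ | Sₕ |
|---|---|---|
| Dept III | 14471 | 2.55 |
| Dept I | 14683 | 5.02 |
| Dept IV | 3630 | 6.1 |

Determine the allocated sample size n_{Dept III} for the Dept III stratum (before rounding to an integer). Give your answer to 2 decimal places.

396.66

Neyman allocation: nₕ = n·NₕSₕ / Σⱼ NⱼSⱼ.
Σ NⱼSⱼ = 14471·2.55 + 14683·5.02 + 3630·6.1 = 132752.71.
n_{Dept III} = 1427·14471·2.55 / 132752.71 = 396.66.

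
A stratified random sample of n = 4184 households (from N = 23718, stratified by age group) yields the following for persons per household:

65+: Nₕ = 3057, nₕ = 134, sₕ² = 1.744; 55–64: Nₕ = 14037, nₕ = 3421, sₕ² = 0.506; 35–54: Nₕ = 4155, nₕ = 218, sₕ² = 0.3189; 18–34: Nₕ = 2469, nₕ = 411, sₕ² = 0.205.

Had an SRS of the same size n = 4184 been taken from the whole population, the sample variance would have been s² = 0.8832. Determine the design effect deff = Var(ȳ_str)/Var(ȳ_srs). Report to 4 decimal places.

Var(ȳ_str) = Σ Wₕ²(1−fₕ)sₕ²/nₕ with Wₕ = Nₕ/23718:
  65+: (3057/23718)²·(1−134/3057)·1.744/134 = 2.06733 × 10^-4
  55–64: (14037/23718)²·(1−3421/14037)·0.506/3421 = 3.9181091 × 10^-5
  35–54: (4155/23718)²·(1−218/4155)·0.3189/218 = 4.2538125 × 10^-5
  18–34: (2469/23718)²·(1−411/2469)·0.205/411 = 4.505286 × 10^-6
  → Var(ȳ_str) = 2.929575 × 10^-4.
Var(ȳ_srs) = (1 − 4184/23718)·0.8832/4184 = 1.7385233 × 10^-4.
deff = (2.929575 × 10^-4) / (1.7385233 × 10^-4) = 1.6851.

1.6851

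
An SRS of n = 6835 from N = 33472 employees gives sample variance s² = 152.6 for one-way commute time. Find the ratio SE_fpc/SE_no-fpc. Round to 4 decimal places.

0.8921

f = n/N = 6835/33472 = 0.20420053.
SE_no-fpc = √(s²/n) = 0.14941975; SE_fpc = √((1−f)s²/n) = 0.13329376.
Ratio = √(1−f) = 0.89207594.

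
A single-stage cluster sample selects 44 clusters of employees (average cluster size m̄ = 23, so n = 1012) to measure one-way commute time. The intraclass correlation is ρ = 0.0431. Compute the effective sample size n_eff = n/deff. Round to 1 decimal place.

deff = 1 + (23 − 1)·0.0431 = 1 + 0.9482 = 1.9482.
n_eff = 1012 / 1.9482 = 519.5.

519.5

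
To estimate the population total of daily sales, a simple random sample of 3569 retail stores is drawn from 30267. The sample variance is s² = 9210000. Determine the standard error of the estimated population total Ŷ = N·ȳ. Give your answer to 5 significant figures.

1.4440 × 10^6

Var(Ŷ) = N²·Var(ȳ) = N²·(1 − n/N)·s²/n.
f = 3569/30267 = 0.11791720; Var(ȳ) = 0.88208280·9210000/3569 = 2276.263.
Var(Ŷ) = 30267² · 2276.263 = 2.0852647 × 10^12.
SE(Ŷ) = √(2.0852647 × 10^12) = 1.4440 × 10^6.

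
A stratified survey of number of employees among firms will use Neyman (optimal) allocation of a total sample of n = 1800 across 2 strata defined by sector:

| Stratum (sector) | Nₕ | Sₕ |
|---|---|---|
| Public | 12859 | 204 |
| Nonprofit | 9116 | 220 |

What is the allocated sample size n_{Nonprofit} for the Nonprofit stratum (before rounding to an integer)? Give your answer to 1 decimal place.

Neyman allocation: nₕ = n·NₕSₕ / Σⱼ NⱼSⱼ.
Σ NⱼSⱼ = 12859·204 + 9116·220 = 4.628756 × 10^6.
n_{Nonprofit} = 1800·9116·220 / (4.628756 × 10^6) = 779.9.

779.9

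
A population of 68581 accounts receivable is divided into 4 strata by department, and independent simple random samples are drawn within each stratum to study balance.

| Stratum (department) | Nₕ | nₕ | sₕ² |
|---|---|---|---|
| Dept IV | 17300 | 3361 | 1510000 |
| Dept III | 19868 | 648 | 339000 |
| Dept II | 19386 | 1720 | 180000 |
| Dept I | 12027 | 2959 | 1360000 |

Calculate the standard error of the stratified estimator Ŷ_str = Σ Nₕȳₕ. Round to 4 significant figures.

Var(Ŷ_str) = Σₕ Nₕ²(1 − fₕ)sₕ²/nₕ.
Dept IV: 17300²·(1 − 3361/17300)·1510000/3361 = 1.0833933 × 10^11.
Dept III: 19868²·(1 − 648/19868)·339000/648 = 1.997709 × 10^11.
Dept II: 19386²·(1 − 1720/19386)·180000/1720 = 3.5840206 × 10^10.
Dept I: 12027²·(1 − 2959/12027)·1360000/2959 = 5.0125967 × 10^10.
Sum = 3.940764 × 10^11.
SE = √(3.940764 × 10^11) = 627800.

627800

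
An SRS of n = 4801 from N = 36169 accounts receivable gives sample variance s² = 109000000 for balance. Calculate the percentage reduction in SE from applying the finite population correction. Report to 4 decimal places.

f = n/N = 4801/36169 = 0.13273798.
SE_no-fpc = √(s²/n) = 150.67715; SE_fpc = √((1−f)s²/n) = 140.32096.
Ratio = √(1−f) = 0.93126904. Reduction = 100·(1 − 0.93126904) = 6.8731%.

6.8731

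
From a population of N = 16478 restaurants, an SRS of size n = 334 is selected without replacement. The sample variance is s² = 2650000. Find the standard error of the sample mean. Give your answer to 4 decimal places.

88.1664

Under SRS without replacement, Var(ȳ) = (1 − f)·s²/n with f = n/N = 334/16478 = 0.02026945.
Var(ȳ) = (1 − 0.02026945)·2650000/334 = 0.97973055·7934.1317 = 7773.3112.
SE(ȳ) = √(7773.3112) = 88.1664.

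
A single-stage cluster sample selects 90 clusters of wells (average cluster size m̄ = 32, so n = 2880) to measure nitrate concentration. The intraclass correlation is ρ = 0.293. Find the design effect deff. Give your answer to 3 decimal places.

deff = 1 + (32 − 1)·0.293 = 1 + 9.083 = 10.083.

10.083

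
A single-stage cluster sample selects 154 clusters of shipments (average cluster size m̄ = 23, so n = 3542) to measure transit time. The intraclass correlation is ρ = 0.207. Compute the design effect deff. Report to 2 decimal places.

deff = 1 + (23 − 1)·0.207 = 1 + 4.554 = 5.554.

5.55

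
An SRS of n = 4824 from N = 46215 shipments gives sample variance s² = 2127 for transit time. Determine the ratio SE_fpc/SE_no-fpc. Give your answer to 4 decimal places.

0.9464

f = n/N = 4824/46215 = 0.10438169.
SE_no-fpc = √(s²/n) = 0.66401837; SE_fpc = √((1−f)s²/n) = 0.62840781.
Ratio = √(1−f) = 0.94637112.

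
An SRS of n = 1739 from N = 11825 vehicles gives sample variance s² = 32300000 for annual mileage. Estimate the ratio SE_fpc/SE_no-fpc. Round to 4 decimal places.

0.9235

f = n/N = 1739/11825 = 0.14706131.
SE_no-fpc = √(s²/n) = 136.28607; SE_fpc = √((1−f)s²/n) = 125.86656.
Ratio = √(1−f) = 0.92354680.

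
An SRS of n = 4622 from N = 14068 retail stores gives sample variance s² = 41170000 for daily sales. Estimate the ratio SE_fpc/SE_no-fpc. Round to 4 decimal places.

0.8194

f = n/N = 4622/14068 = 0.32854706.
SE_no-fpc = √(s²/n) = 94.37902; SE_fpc = √((1−f)s²/n) = 77.336276.
Ratio = √(1−f) = 0.81942232.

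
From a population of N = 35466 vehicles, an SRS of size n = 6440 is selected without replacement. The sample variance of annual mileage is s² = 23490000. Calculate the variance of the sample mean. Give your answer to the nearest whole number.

Under SRS without replacement, Var(ȳ) = (1 − f)·s²/n with f = n/N = 6440/35466 = 0.18158236.
Var(ȳ) = (1 − 0.18158236)·23490000/6440 = 0.81841764·3647.5155 = 2985.191.

2985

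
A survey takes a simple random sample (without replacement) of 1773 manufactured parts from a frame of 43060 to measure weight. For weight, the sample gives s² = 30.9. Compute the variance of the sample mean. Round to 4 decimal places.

Under SRS without replacement, Var(ȳ) = (1 − f)·s²/n with f = n/N = 1773/43060 = 0.04117510.
Var(ȳ) = (1 − 0.04117510)·30.9/1773 = 0.95882490·0.017428088 = 0.016710485.

0.0167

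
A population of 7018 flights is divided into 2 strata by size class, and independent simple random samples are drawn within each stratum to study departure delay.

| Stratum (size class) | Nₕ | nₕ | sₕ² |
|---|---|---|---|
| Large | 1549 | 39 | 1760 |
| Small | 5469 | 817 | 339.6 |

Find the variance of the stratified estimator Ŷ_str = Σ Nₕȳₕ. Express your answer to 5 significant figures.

1.1613 × 10^8

Var(Ŷ_str) = Σₕ Nₕ²(1 − fₕ)sₕ²/nₕ.
Large: 1549²·(1 − 39/1549)·1760/39 = 1.0555442 × 10^8.
Small: 5469²·(1 − 817/5469)·339.6/817 = 1.0575314 × 10^7.
Sum = 1.1612973 × 10^8.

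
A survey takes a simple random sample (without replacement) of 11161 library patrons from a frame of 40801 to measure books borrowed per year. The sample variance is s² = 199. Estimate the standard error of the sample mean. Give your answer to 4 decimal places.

Under SRS without replacement, Var(ȳ) = (1 − f)·s²/n with f = n/N = 11161/40801 = 0.27354722.
Var(ȳ) = (1 − 0.27354722)·199/11161 = 0.72645278·0.017829944 = 0.012952612.
SE(ȳ) = √(0.012952612) = 0.1138.

0.1138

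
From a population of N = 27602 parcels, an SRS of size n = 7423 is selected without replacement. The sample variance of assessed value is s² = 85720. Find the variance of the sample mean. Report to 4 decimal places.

8.4423

Under SRS without replacement, Var(ȳ) = (1 − f)·s²/n with f = n/N = 7423/27602 = 0.26892979.
Var(ȳ) = (1 − 0.26892979)·85720/7423 = 0.73107021·11.547892 = 8.4423196.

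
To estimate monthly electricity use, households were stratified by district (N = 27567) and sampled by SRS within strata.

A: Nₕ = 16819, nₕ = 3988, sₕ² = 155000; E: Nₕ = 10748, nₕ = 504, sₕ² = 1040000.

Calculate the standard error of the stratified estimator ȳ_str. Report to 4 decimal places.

17.6069

Var(ȳ_str) = Σₕ Wₕ²(1 − fₕ)sₕ²/nₕ with Wₕ = Nₕ/N, N = 27567.
A: Wₕ = 0.61011354; term = 0.61011354²·(1 − 0.23711279)·155000/3988 = 11.037182.
E: Wₕ = 0.38988646; term = 0.38988646²·(1 − 0.04689245)·1040000/504 = 298.96546.
Sum = 310.00264.
SE = √(310.00264) = 17.6069.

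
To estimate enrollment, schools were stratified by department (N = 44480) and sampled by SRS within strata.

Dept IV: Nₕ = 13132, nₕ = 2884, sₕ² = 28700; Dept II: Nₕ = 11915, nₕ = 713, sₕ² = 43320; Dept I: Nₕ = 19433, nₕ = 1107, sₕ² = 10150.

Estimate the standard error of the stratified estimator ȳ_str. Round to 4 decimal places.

Var(ȳ_str) = Σₕ Wₕ²(1 − fₕ)sₕ²/nₕ with Wₕ = Nₕ/N, N = 44480.
Dept IV: Wₕ = 0.29523381; term = 0.29523381²·(1 − 0.21961620)·28700/2884 = 0.67690399.
Dept II: Wₕ = 0.26787320; term = 0.26787320²·(1 − 0.05984054)·43320/713 = 4.0988212.
Dept I: Wₕ = 0.43689299; term = 0.43689299²·(1 − 0.05696496)·10150/1107 = 1.6504273.
Sum = 6.4261525.
SE = √(6.4261525) = 2.5350.

2.5350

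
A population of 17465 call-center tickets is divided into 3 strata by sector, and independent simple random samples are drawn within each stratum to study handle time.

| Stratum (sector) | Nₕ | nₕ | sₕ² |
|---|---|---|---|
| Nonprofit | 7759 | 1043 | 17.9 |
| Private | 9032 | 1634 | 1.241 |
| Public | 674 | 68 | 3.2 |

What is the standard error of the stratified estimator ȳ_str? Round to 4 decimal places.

0.0562

Var(ȳ_str) = Σₕ Wₕ²(1 − fₕ)sₕ²/nₕ with Wₕ = Nₕ/N, N = 17465.
Nonprofit: Wₕ = 0.44425995; term = 0.44425995²·(1 − 0.13442454)·17.9/1043 = 0.0029318921.
Private: Wₕ = 0.51714858; term = 0.51714858²·(1 − 0.18091231)·1.241/1634 = 1.6637222 × 10^-4.
Public: Wₕ = 0.03859147; term = 0.03859147²·(1 − 0.10089021)·3.2/68 = 6.3013907 × 10^-5.
Sum = 0.0031612782.
SE = √(0.0031612782) = 0.0562.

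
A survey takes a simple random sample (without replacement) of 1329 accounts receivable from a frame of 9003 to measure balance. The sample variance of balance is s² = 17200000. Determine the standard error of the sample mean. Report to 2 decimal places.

Under SRS without replacement, Var(ȳ) = (1 − f)·s²/n with f = n/N = 1329/9003 = 0.14761746.
Var(ȳ) = (1 − 0.14761746)·17200000/1329 = 0.85238254·12942.062 = 11031.587.
SE(ȳ) = √(11031.587) = 105.03.

105.03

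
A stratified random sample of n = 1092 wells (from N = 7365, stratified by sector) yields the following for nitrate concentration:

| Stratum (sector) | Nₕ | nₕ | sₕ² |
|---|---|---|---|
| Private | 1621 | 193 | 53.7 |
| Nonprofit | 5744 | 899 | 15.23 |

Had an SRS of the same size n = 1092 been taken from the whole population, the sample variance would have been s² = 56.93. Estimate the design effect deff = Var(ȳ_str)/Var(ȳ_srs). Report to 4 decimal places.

0.4631

Var(ȳ_str) = Σ Wₕ²(1−fₕ)sₕ²/nₕ with Wₕ = Nₕ/7365:
  Private: (1621/7365)²·(1−193/1621)·53.7/193 = 0.011873608
  Nonprofit: (5744/7365)²·(1−899/5744)·15.23/899 = 0.0086916639
  → Var(ȳ_str) = 0.020565272.
Var(ȳ_srs) = (1 − 1092/7365)·56.93/1092 = 0.044403897.
deff = 0.020565272 / 0.044403897 = 0.4631.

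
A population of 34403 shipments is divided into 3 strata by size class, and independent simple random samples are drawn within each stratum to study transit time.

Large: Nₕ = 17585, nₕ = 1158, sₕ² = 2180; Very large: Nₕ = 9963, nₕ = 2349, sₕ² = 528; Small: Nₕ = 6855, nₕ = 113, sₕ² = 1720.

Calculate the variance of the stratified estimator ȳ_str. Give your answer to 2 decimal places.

1.07

Var(ȳ_str) = Σₕ Wₕ²(1 − fₕ)sₕ²/nₕ with Wₕ = Nₕ/N, N = 34403.
Large: Wₕ = 0.51114728; term = 0.51114728²·(1 − 0.06585158)·2180/1158 = 0.4594687.
Very large: Wₕ = 0.28959684; term = 0.28959684²·(1 − 0.23577236)·528/2349 = 0.014406593.
Small: Wₕ = 0.19925588; term = 0.19925588²·(1 − 0.01648432)·1720/113 = 0.59436548.
Sum = 1.0682408.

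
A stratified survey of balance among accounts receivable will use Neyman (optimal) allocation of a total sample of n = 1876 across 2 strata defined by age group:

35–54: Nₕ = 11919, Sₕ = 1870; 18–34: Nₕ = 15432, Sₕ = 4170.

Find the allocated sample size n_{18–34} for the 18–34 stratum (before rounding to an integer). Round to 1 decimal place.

Neyman allocation: nₕ = n·NₕSₕ / Σⱼ NⱼSⱼ.
Σ NⱼSⱼ = 11919·1870 + 15432·4170 = 8.663997 × 10^7.
n_{18–34} = 1876·15432·4170 / (8.663997 × 10^7) = 1393.4.

1393.4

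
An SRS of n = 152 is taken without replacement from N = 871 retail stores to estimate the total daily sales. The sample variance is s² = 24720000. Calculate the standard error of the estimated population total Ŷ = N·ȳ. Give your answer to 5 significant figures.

Var(Ŷ) = N²·Var(ȳ) = N²·(1 − n/N)·s²/n.
f = 152/871 = 0.17451206; Var(ȳ) = 0.82548794·24720000/152 = 134250.41.
Var(Ŷ) = 871² · 134250.41 = 1.0184787 × 10^11.
SE(Ŷ) = √(1.0184787 × 10^11) = 319140.

319140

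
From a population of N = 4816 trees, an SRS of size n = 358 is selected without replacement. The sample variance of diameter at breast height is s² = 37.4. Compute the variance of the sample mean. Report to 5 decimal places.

Under SRS without replacement, Var(ȳ) = (1 − f)·s²/n with f = n/N = 358/4816 = 0.07433555.
Var(ȳ) = (1 − 0.07433555)·37.4/358 = 0.92566445·0.10446927 = 0.096703493.

0.09670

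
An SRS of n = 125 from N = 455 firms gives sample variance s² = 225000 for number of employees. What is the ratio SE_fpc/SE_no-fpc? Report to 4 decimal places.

0.8516

f = n/N = 125/455 = 0.27472527.
SE_no-fpc = √(s²/n) = 42.426407; SE_fpc = √((1−f)s²/n) = 36.131627.
Ratio = √(1−f) = 0.85163063.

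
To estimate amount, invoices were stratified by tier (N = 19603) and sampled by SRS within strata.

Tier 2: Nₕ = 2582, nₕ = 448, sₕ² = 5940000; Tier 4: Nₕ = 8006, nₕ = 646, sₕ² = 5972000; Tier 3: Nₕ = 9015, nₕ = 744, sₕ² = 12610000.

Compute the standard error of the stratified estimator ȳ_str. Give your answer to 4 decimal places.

69.9738

Var(ȳ_str) = Σₕ Wₕ²(1 − fₕ)sₕ²/nₕ with Wₕ = Nₕ/N, N = 19603.
Tier 2: Wₕ = 0.13171453; term = 0.13171453²·(1 − 0.17350891)·5940000/448 = 190.11396.
Tier 4: Wₕ = 0.40840688; term = 0.40840688²·(1 − 0.08068948)·5972000/646 = 1417.5409.
Tier 3: Wₕ = 0.45987859; term = 0.45987859²·(1 − 0.08252912)·12610000/744 = 3288.674.
Sum = 4896.3289.
SE = √(4896.3289) = 69.9738.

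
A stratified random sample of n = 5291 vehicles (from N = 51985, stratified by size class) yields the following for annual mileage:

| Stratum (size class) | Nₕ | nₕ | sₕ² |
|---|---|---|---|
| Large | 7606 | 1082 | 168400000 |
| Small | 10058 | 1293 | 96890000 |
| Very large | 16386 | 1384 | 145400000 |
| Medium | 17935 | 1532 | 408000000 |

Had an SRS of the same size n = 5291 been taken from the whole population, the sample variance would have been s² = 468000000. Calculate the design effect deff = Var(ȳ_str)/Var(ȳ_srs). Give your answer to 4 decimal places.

Var(ȳ_str) = Σ Wₕ²(1−fₕ)sₕ²/nₕ with Wₕ = Nₕ/51985:
  Large: (7606/51985)²·(1−1082/7606)·168400000/1082 = 2857.7814
  Small: (10058/51985)²·(1−1293/10058)·96890000/1293 = 2444.4879
  Very large: (16386/51985)²·(1−1384/16386)·145400000/1384 = 9556.4003
  Medium: (17935/51985)²·(1−1532/17935)·408000000/1532 = 28991.452
  → Var(ȳ_str) = 43850.122.
Var(ȳ_srs) = (1 − 5291/51985)·468000000/5291 = 79449.492.
deff = 43850.122 / 79449.492 = 0.5519.

0.5519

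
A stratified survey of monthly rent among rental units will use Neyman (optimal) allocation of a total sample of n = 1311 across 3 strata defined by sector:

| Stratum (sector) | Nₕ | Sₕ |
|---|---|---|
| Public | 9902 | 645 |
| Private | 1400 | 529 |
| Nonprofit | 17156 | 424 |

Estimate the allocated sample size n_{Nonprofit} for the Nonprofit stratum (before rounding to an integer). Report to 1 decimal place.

Neyman allocation: nₕ = n·NₕSₕ / Σⱼ NⱼSⱼ.
Σ NⱼSⱼ = 9902·645 + 1400·529 + 17156·424 = 1.4401534 × 10^7.
n_{Nonprofit} = 1311·17156·424 / (1.4401534 × 10^7) = 662.2.

662.2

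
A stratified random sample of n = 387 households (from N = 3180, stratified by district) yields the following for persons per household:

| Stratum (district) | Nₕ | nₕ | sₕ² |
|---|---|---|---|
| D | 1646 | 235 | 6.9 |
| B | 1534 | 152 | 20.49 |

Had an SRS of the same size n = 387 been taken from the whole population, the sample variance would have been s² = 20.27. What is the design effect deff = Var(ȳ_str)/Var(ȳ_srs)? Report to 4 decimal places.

Var(ȳ_str) = Σ Wₕ²(1−fₕ)sₕ²/nₕ with Wₕ = Nₕ/3180:
  D: (1646/3180)²·(1−235/1646)·6.9/235 = 0.0067434763
  B: (1534/3180)²·(1−152/1534)·20.49/152 = 0.02826035
  → Var(ȳ_str) = 0.035003826.
Var(ȳ_srs) = (1 − 387/3180)·20.27/387 = 0.046003047.
deff = 0.035003826 / 0.046003047 = 0.7609.

0.7609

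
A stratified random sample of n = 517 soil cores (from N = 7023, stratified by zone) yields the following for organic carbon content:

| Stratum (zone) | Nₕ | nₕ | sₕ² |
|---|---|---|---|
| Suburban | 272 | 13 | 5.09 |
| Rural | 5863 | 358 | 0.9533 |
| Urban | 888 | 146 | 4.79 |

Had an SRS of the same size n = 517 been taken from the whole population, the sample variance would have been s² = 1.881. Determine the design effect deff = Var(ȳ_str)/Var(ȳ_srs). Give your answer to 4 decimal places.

Var(ȳ_str) = Σ Wₕ²(1−fₕ)sₕ²/nₕ with Wₕ = Nₕ/7023:
  Suburban: (272/7023)²·(1−13/272)·5.09/13 = 5.592394 × 10^-4
  Rural: (5863/7023)²·(1−358/5863)·0.9533/358 = 0.0017425227
  Urban: (888/7023)²·(1−146/888)·4.79/146 = 4.3828256 × 10^-4
  → Var(ȳ_str) = 0.0027400447.
Var(ȳ_srs) = (1 − 517/7023)·1.881/517 = 0.0033704636.
deff = 0.0027400447 / 0.0033704636 = 0.8130.

0.8130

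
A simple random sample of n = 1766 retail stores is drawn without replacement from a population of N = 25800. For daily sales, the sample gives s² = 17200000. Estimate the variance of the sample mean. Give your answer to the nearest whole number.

Under SRS without replacement, Var(ȳ) = (1 − f)·s²/n with f = n/N = 1766/25800 = 0.06844961.
Var(ȳ) = (1 − 0.06844961)·17200000/1766 = 0.93155039·9739.5243 = 9072.8577.

9073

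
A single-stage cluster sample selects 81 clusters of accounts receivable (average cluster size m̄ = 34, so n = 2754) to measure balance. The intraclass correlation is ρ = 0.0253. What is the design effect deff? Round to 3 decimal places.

1.835

deff = 1 + (34 − 1)·0.0253 = 1 + 0.8349 = 1.8349.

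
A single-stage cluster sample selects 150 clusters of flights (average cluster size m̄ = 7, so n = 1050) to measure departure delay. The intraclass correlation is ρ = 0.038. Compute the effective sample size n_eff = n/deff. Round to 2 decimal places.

855.05

deff = 1 + (7 − 1)·0.038 = 1 + 0.228 = 1.228.
n_eff = 1050 / 1.228 = 855.05.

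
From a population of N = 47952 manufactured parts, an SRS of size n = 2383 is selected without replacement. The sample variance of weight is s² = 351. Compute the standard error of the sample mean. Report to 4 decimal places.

0.3741

Under SRS without replacement, Var(ȳ) = (1 − f)·s²/n with f = n/N = 2383/47952 = 0.04969553.
Var(ȳ) = (1 − 0.04969553)·351/2383 = 0.95030447·0.14729333 = 0.13997351.
SE(ȳ) = √(0.13997351) = 0.3741.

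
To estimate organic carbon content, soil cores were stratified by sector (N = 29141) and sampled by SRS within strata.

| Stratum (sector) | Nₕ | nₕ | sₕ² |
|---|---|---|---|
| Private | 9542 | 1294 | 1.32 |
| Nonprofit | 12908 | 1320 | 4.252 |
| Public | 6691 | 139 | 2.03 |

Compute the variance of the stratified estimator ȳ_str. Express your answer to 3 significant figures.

0.00142

Var(ȳ_str) = Σₕ Wₕ²(1 − fₕ)sₕ²/nₕ with Wₕ = Nₕ/N, N = 29141.
Private: Wₕ = 0.32744244; term = 0.32744244²·(1 − 0.13561098)·1.32/1294 = 9.4540701 × 10^-5.
Nonprofit: Wₕ = 0.44294980; term = 0.44294980²·(1 − 0.10226216)·4.252/1320 = 5.6738502 × 10^-4.
Public: Wₕ = 0.22960777; term = 0.22960777²·(1 − 0.02077417)·2.03/139 = 7.5394081 × 10^-4.
Sum = 0.0014158665.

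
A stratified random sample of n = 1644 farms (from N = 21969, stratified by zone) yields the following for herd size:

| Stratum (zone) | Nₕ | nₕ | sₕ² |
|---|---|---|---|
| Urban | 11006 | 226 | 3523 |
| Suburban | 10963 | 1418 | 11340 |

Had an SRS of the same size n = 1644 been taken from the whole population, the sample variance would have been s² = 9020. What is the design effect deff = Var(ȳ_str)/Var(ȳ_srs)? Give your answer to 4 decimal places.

1.0965

Var(ȳ_str) = Σ Wₕ²(1−fₕ)sₕ²/nₕ with Wₕ = Nₕ/21969:
  Urban: (11006/21969)²·(1−226/11006)·3523/226 = 3.8320564
  Suburban: (10963/21969)²·(1−1418/10963)·11340/1418 = 1.7338902
  → Var(ȳ_str) = 5.5659466.
Var(ȳ_srs) = (1 − 1644/21969)·9020/1644 = 5.0760395.
deff = 5.5659466 / 5.0760395 = 1.0965.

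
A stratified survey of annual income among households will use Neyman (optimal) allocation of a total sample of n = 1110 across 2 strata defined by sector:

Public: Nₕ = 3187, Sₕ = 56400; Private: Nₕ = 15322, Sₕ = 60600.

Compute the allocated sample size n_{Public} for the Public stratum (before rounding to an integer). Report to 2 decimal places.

180.03

Neyman allocation: nₕ = n·NₕSₕ / Σⱼ NⱼSⱼ.
Σ NⱼSⱼ = 3187·56400 + 15322·60600 = 1.10826 × 10^9.
n_{Public} = 1110·3187·56400 / (1.10826 × 10^9) = 180.03.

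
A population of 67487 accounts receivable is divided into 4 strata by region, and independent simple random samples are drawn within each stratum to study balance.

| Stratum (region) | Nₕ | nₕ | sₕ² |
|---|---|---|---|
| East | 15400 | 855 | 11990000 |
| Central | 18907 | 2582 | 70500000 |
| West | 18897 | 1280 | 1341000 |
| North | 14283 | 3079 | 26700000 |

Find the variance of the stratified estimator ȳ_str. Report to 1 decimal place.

2921.4

Var(ȳ_str) = Σₕ Wₕ²(1 − fₕ)sₕ²/nₕ with Wₕ = Nₕ/N, N = 67487.
East: Wₕ = 0.22819210; term = 0.22819210²·(1 − 0.05551948)·11990000/855 = 689.67942.
Central: Wₕ = 0.28015766; term = 0.28015766²·(1 − 0.13656318)·70500000/2582 = 1850.412.
West: Wₕ = 0.28000948; term = 0.28000948²·(1 − 0.06773562)·1341000/1280 = 76.577887.
North: Wₕ = 0.21164076; term = 0.21164076²·(1 − 0.21557096)·26700000/3079 = 304.68696.
Sum = 2921.3563.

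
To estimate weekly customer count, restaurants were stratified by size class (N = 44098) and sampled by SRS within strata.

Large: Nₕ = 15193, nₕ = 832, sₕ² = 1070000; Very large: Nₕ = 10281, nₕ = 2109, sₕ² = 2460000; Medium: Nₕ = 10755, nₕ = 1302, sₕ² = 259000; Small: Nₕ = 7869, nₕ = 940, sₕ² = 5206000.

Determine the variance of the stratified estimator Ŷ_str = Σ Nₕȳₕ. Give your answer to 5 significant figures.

Var(Ŷ_str) = Σₕ Nₕ²(1 − fₕ)sₕ²/nₕ.
Large: 15193²·(1 − 832/15193)·1070000/832 = 2.8060065 × 10^11.
Very large: 10281²·(1 − 2109/10281)·2460000/2109 = 9.7999135 × 10^10.
Medium: 10755²·(1 − 1302/10755)·259000/1302 = 2.0224084 × 10^10.
Small: 7869²·(1 − 940/7869)·5206000/940 = 3.0197182 × 10^11.
Sum = 7.0079569 × 10^11.

7.0080 × 10^11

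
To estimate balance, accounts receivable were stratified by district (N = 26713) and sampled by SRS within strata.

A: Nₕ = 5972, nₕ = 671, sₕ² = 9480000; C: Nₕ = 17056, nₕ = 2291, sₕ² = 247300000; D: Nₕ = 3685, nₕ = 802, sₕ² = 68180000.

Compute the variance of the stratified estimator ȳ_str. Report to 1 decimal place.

Var(ȳ_str) = Σₕ Wₕ²(1 − fₕ)sₕ²/nₕ with Wₕ = Nₕ/N, N = 26713.
A: Wₕ = 0.22356156; term = 0.22356156²·(1 − 0.11235767)·9480000/671 = 626.78427.
C: Wₕ = 0.63849062; term = 0.63849062²·(1 − 0.13432223)·247300000/2291 = 38094.681.
D: Wₕ = 0.13794782; term = 0.13794782²·(1 − 0.21763908)·68180000/802 = 1265.6669.
Sum = 39987.132.

39987.1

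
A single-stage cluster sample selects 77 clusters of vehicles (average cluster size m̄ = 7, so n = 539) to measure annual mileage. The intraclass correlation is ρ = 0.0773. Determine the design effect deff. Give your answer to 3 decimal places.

deff = 1 + (7 − 1)·0.0773 = 1 + 0.4638 = 1.4638.

1.464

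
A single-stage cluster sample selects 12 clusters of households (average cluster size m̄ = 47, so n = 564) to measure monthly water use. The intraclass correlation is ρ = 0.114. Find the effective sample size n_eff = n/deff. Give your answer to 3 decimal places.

deff = 1 + (47 − 1)·0.114 = 1 + 5.244 = 6.244.
n_eff = 564 / 6.244 = 90.327.

90.327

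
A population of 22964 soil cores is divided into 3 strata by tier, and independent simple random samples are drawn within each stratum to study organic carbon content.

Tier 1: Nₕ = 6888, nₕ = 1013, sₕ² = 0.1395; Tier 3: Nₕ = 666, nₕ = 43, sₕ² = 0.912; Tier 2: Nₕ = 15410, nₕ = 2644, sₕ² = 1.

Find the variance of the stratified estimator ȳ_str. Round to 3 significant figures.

1.68 × 10^-4

Var(ȳ_str) = Σₕ Wₕ²(1 − fₕ)sₕ²/nₕ with Wₕ = Nₕ/N, N = 22964.
Tier 1: Wₕ = 0.29994774; term = 0.29994774²·(1 − 0.14706736)·0.1395/1013 = 1.0567462 × 10^-5.
Tier 3: Wₕ = 0.02900192; term = 0.02900192²·(1 − 0.06456456)·0.912/43 = 1.6687589 × 10^-5.
Tier 2: Wₕ = 0.67105034; term = 0.67105034²·(1 − 0.17157690)·1/2644 = 1.4109153 × 10^-4.
Sum = 1.6834658 × 10^-4.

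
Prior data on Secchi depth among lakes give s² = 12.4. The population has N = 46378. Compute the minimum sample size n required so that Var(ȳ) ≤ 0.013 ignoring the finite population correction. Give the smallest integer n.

Without fpc, n₀ = s²/D = 12.4/0.013 = 953.8462.
Rounding up, n = 954.

954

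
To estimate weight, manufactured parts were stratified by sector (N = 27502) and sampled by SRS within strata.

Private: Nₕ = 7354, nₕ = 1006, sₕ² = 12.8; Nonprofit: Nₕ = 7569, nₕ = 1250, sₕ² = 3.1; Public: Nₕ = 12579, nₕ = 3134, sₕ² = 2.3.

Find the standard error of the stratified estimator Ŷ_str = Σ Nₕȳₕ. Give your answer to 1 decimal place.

894.3

Var(Ŷ_str) = Σₕ Nₕ²(1 − fₕ)sₕ²/nₕ.
Private: 7354²·(1 − 1006/7354)·12.8/1006 = 593980.97.
Nonprofit: 7569²·(1 − 1250/7569)·3.1/1250 = 118614.71.
Public: 12579²·(1 − 3134/12579)·2.3/3134 = 87192.057.
Sum = 799787.74.
SE = √(799787.74) = 894.3.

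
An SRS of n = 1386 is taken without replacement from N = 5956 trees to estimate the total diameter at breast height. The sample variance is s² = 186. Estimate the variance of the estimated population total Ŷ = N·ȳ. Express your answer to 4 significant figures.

3.653 × 10^6

Var(Ŷ) = N²·Var(ȳ) = N²·(1 − n/N)·s²/n.
f = 1386/5956 = 0.23270651; Var(ȳ) = 0.76729349·186/1386 = 0.10297012.
Var(Ŷ) = 5956² · 0.10297012 = 3.6527554 × 10^6.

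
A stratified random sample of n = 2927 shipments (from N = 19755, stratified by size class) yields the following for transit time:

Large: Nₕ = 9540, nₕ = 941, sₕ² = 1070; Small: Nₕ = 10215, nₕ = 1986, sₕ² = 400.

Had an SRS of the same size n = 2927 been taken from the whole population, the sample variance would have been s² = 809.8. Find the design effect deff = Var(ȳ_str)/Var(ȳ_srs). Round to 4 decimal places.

1.1983

Var(ȳ_str) = Σ Wₕ²(1−fₕ)sₕ²/nₕ with Wₕ = Nₕ/19755:
  Large: (9540/19755)²·(1−941/9540)·1070/941 = 0.23902119
  Small: (10215/19755)²·(1−1986/10215)·400/1986 = 0.043382254
  → Var(ȳ_str) = 0.28240344.
Var(ȳ_srs) = (1 − 2927/19755)·809.8/2927 = 0.23567337.
deff = 0.28240344 / 0.23567337 = 1.1983.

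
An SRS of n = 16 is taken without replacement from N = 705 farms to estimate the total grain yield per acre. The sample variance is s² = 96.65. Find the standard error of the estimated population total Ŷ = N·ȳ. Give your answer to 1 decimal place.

1713.0

Var(Ŷ) = N²·Var(ȳ) = N²·(1 − n/N)·s²/n.
f = 16/705 = 0.02269504; Var(ȳ) = 0.97730496·96.65/16 = 5.9035328.
Var(Ŷ) = 705² · 5.9035328 = 2.9342034 × 10^6.
SE(Ŷ) = √(2.9342034 × 10^6) = 1713.0.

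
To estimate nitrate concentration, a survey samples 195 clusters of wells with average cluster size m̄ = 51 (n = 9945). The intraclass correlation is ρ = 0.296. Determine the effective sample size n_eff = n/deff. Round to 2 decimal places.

629.43

deff = 1 + (51 − 1)·0.296 = 1 + 14.8 = 15.8.
n_eff = 9945 / 15.8 = 629.43.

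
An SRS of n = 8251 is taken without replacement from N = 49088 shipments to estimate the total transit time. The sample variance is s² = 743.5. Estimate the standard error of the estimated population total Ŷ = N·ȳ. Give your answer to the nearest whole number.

13440

Var(Ŷ) = N²·Var(ȳ) = N²·(1 − n/N)·s²/n.
f = 8251/49088 = 0.16808589; Var(ȳ) = 0.83191411·743.5/8251 = 0.074964022.
Var(Ŷ) = 49088² · 0.074964022 = 1.8063569 × 10^8.
SE(Ŷ) = √(1.8063569 × 10^8) = 13440.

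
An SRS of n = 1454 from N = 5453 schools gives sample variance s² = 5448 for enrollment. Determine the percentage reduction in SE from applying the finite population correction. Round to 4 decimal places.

f = n/N = 1454/5453 = 0.26664222.
SE_no-fpc = √(s²/n) = 1.9356924; SE_fpc = √((1−f)s²/n) = 1.6576556.
Ratio = √(1−f) = 0.85636311. Reduction = 100·(1 − 0.85636311) = 14.3637%.

14.3637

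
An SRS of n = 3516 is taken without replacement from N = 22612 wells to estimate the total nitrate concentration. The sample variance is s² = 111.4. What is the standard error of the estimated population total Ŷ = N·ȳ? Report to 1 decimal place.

3698.8

Var(Ŷ) = N²·Var(ȳ) = N²·(1 − n/N)·s²/n.
f = 3516/22612 = 0.15549266; Var(ȳ) = 0.84450734·111.4/3516 = 0.026757144.
Var(Ŷ) = 22612² · 0.026757144 = 1.3680996 × 10^7.
SE(Ŷ) = √(1.3680996 × 10^7) = 3698.8.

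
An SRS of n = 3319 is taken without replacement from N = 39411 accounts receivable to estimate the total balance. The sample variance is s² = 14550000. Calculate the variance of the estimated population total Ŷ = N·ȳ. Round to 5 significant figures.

6.2357 × 10^12

Var(Ŷ) = N²·Var(ȳ) = N²·(1 − n/N)·s²/n.
f = 3319/39411 = 0.08421507; Var(ȳ) = 0.91578493·14550000/3319 = 4014.6643.
Var(Ŷ) = 39411² · 4014.6643 = 6.2356847 × 10^12.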